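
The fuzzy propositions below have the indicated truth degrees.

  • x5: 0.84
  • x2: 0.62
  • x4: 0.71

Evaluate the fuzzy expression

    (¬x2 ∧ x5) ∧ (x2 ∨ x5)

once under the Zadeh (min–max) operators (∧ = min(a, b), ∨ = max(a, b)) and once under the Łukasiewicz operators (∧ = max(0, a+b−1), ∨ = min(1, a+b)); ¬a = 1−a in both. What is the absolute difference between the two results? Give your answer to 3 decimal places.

Under Zadeh (min–max):
  ¬x2 = 1 − 0.62 = 0.38
  ¬x2 ∧ x5 = min(a, b) on (0.38, 0.84) = 0.38
  x2 ∨ x5 = max(a, b) on (0.62, 0.84) = 0.84
  (¬x2 ∧ x5) ∧ (x2 ∨ x5) = min(a, b) on (0.38, 0.84) = 0.38
  → value = 0.3800
Under Łukasiewicz:
  ¬x2 = 1 − 0.62 = 0.38
  ¬x2 ∧ x5 = max(0, a+b−1) on (0.38, 0.84) = 0.22
  x2 ∨ x5 = min(1, a+b) on (0.62, 0.84) = 1.00
  (¬x2 ∧ x5) ∧ (x2 ∨ x5) = max(0, a+b−1) on (0.22, 1.00) = 0.22
  → value = 0.2200
|0.3800 − 0.2200| = 0.160

0.160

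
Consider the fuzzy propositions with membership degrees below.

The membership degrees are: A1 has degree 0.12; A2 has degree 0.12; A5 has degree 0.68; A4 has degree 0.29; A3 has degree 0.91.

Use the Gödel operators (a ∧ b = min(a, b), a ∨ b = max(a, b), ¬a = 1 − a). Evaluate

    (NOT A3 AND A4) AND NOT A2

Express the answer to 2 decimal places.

0.09

NOT A3 = 1 − 0.91 = 0.09
NOT A3 AND A4 = min(a, b) on (0.09, 0.29) = 0.09
NOT A2 = 1 − 0.12 = 0.88
(NOT A3 AND A4) AND NOT A2 = min(a, b) on (0.09, 0.88) = 0.09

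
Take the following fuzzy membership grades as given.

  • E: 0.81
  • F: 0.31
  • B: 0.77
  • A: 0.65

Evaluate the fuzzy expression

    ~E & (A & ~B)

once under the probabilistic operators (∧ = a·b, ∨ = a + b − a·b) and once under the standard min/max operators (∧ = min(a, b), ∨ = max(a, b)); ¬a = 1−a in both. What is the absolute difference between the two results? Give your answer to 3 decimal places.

0.162

Under probabilistic:
  ~E = 1 − 0.8100 = 0.1900
  ~B = 1 − 0.7700 = 0.2300
  A & ~B = a·b on (0.6500, 0.2300) = 0.1495
  ~E & (A & ~B) = a·b on (0.1900, 0.1495) = 0.0284
  → value = 0.0284
Under standard min/max:
  ~E = 1 − 0.81 = 0.19
  ~B = 1 − 0.77 = 0.23
  A & ~B = min(a, b) on (0.65, 0.23) = 0.23
  ~E & (A & ~B) = min(a, b) on (0.19, 0.23) = 0.19
  → value = 0.1900
|0.0284 − 0.1900| = 0.162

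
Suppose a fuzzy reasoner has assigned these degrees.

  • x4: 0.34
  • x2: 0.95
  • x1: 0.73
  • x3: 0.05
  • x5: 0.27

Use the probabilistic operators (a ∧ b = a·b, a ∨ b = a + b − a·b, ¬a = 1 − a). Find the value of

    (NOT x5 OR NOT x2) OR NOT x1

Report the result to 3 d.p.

NOT x5 = 1 − 0.2700 = 0.7300
NOT x2 = 1 − 0.9500 = 0.0500
NOT x5 OR NOT x2 = a + b − a·b on (0.7300, 0.0500) = 0.7435
NOT x1 = 1 − 0.7300 = 0.2700
(NOT x5 OR NOT x2) OR NOT x1 = a + b − a·b on (0.7435, 0.2700) = 0.8128

0.813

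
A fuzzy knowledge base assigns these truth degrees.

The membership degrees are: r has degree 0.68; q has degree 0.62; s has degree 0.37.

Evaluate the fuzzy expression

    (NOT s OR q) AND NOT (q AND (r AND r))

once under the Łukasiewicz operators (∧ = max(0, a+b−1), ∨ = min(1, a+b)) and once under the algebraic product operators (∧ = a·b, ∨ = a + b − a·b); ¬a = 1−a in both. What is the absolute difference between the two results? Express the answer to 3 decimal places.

0.387

Under Łukasiewicz:
  NOT s = 1 − 0.37 = 0.63
  NOT s OR q = min(1, a+b) on (0.63, 0.62) = 1.00
  r AND r = max(0, a+b−1) on (0.68, 0.68) = 0.36
  q AND (r AND r) = max(0, a+b−1) on (0.62, 0.36) = 0.00
  NOT (q AND (r AND r)) = 1 − 0.00 = 1.00
  (NOT s OR q) AND NOT (q AND (r AND r)) = max(0, a+b−1) on (1.00, 1.00) = 1.00
  → value = 1.0000
Under algebraic product:
  NOT s = 1 − 0.3700 = 0.6300
  NOT s OR q = a + b − a·b on (0.6300, 0.6200) = 0.8594
  r AND r = a·b on (0.6800, 0.6800) = 0.4624
  q AND (r AND r) = a·b on (0.6200, 0.4624) = 0.2867
  NOT (q AND (r AND r)) = 1 − 0.2867 = 0.7133
  (NOT s OR q) AND NOT (q AND (r AND r)) = a·b on (0.8594, 0.7133) = 0.6130
  → value = 0.6130
|1.0000 − 0.6130| = 0.387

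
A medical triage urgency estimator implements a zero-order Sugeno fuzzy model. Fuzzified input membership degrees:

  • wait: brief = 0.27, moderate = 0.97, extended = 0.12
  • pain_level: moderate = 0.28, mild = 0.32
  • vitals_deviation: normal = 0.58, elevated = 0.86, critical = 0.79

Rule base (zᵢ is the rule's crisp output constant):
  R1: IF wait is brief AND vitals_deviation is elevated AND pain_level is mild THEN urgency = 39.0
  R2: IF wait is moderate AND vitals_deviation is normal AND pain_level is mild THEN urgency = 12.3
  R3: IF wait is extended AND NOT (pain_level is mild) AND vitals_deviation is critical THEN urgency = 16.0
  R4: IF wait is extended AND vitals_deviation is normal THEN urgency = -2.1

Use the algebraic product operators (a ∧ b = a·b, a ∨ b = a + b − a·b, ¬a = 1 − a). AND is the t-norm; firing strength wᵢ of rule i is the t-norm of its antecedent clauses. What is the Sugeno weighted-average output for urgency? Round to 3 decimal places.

15.442

R1 (z=39.0): brief=0.27, elevated=0.86, mild=0.32; AND[a·b] → w = 0.0743
R2 (z=12.3): moderate=0.97, normal=0.58, mild=0.32; AND[a·b] → w = 0.1800
R3 (z=16.0): extended=0.12, ¬mild=1−0.32=0.68, critical=0.79; AND[a·b] → w = 0.0645
R4 (z=-2.1): extended=0.12, normal=0.58; AND[a·b] → w = 0.0696
Weighted average = (0.0743·39.0 + 0.1800·12.3 + 0.0645·16.0 + 0.0696·-2.1) / (0.0743 + 0.1800 + 0.0645 + 0.0696)
  = 5.9975 / 0.3884 = 15.442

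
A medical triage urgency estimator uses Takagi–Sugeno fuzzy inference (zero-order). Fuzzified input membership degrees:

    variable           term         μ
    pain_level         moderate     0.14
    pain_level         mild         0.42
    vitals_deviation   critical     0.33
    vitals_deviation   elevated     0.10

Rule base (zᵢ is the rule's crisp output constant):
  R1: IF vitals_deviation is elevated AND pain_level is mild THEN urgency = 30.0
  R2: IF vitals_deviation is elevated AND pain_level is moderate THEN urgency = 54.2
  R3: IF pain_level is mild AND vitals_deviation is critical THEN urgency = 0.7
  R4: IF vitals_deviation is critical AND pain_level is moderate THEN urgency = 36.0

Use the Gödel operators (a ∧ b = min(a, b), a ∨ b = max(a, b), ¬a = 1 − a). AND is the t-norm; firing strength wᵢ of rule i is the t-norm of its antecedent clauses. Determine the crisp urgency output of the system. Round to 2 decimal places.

R1 (z=30.0): elevated=0.10, mild=0.42; AND[min(a, b)] → w = 0.10
R2 (z=54.2): elevated=0.10, moderate=0.14; AND[min(a, b)] → w = 0.10
R3 (z=0.7): mild=0.42, critical=0.33; AND[min(a, b)] → w = 0.33
R4 (z=36.0): critical=0.33, moderate=0.14; AND[min(a, b)] → w = 0.14
Weighted average = (0.10·30.0 + 0.10·54.2 + 0.33·0.7 + 0.14·36.0) / (0.10 + 0.10 + 0.33 + 0.14)
  = 13.6910 / 0.6700 = 20.43

20.43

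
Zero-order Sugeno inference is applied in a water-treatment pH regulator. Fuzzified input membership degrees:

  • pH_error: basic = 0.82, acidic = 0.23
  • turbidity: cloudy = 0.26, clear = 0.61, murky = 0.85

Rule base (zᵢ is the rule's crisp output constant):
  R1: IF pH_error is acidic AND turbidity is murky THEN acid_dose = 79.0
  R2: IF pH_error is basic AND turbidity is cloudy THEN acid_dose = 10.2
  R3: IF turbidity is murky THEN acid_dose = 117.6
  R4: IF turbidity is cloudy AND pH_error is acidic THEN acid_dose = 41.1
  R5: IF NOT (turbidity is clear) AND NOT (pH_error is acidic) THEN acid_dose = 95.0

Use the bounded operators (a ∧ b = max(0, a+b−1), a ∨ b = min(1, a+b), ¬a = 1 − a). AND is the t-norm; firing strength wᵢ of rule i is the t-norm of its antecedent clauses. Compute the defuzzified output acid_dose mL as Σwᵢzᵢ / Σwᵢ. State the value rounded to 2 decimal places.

R1 (z=79.0): acidic=0.23, murky=0.85; AND[max(0, a+b−1)] → w = 0.08
R2 (z=10.2): basic=0.82, cloudy=0.26; AND[max(0, a+b−1)] → w = 0.08
R3 (z=117.6): murky=0.85 → w = 0.85
R4 (z=41.1): cloudy=0.26, acidic=0.23; AND[max(0, a+b−1)] → w = 0.00
R5 (z=95.0): ¬clear=1−0.61=0.39, ¬acidic=1−0.23=0.77; AND[max(0, a+b−1)] → w = 0.16
Weighted average = (0.08·79.0 + 0.08·10.2 + 0.85·117.6 + 0.00·41.1 + 0.16·95.0) / (0.08 + 0.08 + 0.85 + 0.00 + 0.16)
  = 122.2960 / 1.1700 = 104.53

104.53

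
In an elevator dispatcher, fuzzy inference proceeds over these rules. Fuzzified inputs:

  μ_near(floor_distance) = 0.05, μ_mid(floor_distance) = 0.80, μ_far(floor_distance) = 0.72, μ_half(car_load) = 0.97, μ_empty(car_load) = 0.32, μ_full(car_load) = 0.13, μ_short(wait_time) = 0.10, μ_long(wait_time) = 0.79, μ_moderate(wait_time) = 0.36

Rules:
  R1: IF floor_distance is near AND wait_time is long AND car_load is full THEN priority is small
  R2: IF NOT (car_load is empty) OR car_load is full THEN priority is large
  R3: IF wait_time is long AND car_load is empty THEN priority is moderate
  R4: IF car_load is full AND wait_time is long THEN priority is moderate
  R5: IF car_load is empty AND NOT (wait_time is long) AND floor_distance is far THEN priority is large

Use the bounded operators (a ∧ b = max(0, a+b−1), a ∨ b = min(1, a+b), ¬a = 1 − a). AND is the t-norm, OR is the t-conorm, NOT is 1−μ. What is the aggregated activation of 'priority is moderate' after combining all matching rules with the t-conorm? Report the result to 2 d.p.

0.11

R1: near=0.05, long=0.79, full=0.13; AND[max(0, a+b−1)] → w = 0.00
R2: ¬empty=1−0.32=0.68, full=0.13; OR[min(1, a+b)] → w = 0.81
R3: long=0.79, empty=0.32; AND[max(0, a+b−1)] → w = 0.11
R4: full=0.13, long=0.79; AND[max(0, a+b−1)] → w = 0.00
R5: empty=0.32, ¬long=1−0.79=0.21, far=0.72; AND[max(0, a+b−1)] → w = 0.00
Rules with consequent 'moderate': {R3, R4} → strengths 0.11, 0.00
Aggregate via t-conorm [min(1, a+b)]: 0.11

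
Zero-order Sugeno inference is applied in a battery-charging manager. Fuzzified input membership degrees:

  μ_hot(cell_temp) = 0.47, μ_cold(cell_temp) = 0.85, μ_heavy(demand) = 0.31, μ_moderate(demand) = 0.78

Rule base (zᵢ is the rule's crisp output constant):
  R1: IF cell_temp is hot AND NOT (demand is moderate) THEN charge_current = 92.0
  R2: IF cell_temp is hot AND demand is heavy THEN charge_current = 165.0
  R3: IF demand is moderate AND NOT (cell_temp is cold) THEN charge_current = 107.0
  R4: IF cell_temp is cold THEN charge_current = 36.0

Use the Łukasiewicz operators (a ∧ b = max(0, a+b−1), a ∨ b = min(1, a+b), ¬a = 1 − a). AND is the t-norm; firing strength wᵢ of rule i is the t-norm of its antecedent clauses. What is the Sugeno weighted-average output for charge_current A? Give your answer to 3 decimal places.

R1 (z=92.0): hot=0.47, ¬moderate=1−0.78=0.22; AND[max(0, a+b−1)] → w = 0.00
R2 (z=165.0): hot=0.47, heavy=0.31; AND[max(0, a+b−1)] → w = 0.00
R3 (z=107.0): moderate=0.78, ¬cold=1−0.85=0.15; AND[max(0, a+b−1)] → w = 0.00
R4 (z=36.0): cold=0.85 → w = 0.85
Weighted average = (0.00·92.0 + 0.00·165.0 + 0.00·107.0 + 0.85·36.0) / (0.00 + 0.00 + 0.00 + 0.85)
  = 30.6000 / 0.8500 = 36.000

36.000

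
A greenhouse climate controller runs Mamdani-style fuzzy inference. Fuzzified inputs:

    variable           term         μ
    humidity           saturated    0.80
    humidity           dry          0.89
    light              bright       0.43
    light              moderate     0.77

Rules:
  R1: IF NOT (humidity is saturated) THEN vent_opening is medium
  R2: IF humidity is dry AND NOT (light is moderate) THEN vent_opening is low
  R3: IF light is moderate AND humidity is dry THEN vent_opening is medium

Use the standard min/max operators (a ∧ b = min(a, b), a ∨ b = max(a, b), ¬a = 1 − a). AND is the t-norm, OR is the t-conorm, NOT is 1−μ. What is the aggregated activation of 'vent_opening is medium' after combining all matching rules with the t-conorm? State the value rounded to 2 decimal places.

0.77

R1: ¬saturated=1−0.80=0.20 → w = 0.20
R2: dry=0.89, ¬moderate=1−0.77=0.23; AND[min(a, b)] → w = 0.23
R3: moderate=0.77, dry=0.89; AND[min(a, b)] → w = 0.77
Rules with consequent 'medium': {R1, R3} → strengths 0.20, 0.77
Aggregate via t-conorm [max(a, b)]: 0.77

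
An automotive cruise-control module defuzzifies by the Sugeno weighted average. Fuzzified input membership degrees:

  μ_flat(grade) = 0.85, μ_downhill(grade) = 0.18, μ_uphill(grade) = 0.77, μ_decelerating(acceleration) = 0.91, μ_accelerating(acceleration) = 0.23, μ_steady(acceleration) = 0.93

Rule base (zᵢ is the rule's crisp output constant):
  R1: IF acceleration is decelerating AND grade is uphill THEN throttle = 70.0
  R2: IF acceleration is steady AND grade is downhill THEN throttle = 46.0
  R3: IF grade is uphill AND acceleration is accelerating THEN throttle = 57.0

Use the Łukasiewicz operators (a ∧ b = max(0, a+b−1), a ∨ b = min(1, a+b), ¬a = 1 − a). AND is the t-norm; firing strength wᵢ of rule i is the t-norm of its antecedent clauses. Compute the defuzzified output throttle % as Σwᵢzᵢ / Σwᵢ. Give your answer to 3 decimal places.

R1 (z=70.0): decelerating=0.91, uphill=0.77; AND[max(0, a+b−1)] → w = 0.68
R2 (z=46.0): steady=0.93, downhill=0.18; AND[max(0, a+b−1)] → w = 0.11
R3 (z=57.0): uphill=0.77, accelerating=0.23; AND[max(0, a+b−1)] → w = 0.00
Weighted average = (0.68·70.0 + 0.11·46.0 + 0.00·57.0) / (0.68 + 0.11 + 0.00)
  = 52.6600 / 0.7900 = 66.658

66.658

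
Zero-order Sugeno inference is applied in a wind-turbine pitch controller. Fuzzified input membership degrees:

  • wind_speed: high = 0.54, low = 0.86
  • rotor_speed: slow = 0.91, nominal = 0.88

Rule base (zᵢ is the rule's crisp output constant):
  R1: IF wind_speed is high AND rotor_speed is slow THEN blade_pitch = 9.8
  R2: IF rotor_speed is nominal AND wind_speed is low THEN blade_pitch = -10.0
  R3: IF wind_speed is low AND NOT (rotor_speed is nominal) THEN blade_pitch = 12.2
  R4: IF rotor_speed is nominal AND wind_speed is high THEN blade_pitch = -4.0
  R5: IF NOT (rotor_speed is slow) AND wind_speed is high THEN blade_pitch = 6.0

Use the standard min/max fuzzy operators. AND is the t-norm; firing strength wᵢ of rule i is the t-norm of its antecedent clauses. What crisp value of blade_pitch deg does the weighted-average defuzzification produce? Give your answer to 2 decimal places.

-1.61

R1 (z=9.8): high=0.54, slow=0.91; AND[min(a, b)] → w = 0.54
R2 (z=-10.0): nominal=0.88, low=0.86; AND[min(a, b)] → w = 0.86
R3 (z=12.2): low=0.86, ¬nominal=1−0.88=0.12; AND[min(a, b)] → w = 0.12
R4 (z=-4.0): nominal=0.88, high=0.54; AND[min(a, b)] → w = 0.54
R5 (z=6.0): ¬slow=1−0.91=0.09, high=0.54; AND[min(a, b)] → w = 0.09
Weighted average = (0.54·9.8 + 0.86·-10.0 + 0.12·12.2 + 0.54·-4.0 + 0.09·6.0) / (0.54 + 0.86 + 0.12 + 0.54 + 0.09)
  = -3.4640 / 2.1500 = -1.61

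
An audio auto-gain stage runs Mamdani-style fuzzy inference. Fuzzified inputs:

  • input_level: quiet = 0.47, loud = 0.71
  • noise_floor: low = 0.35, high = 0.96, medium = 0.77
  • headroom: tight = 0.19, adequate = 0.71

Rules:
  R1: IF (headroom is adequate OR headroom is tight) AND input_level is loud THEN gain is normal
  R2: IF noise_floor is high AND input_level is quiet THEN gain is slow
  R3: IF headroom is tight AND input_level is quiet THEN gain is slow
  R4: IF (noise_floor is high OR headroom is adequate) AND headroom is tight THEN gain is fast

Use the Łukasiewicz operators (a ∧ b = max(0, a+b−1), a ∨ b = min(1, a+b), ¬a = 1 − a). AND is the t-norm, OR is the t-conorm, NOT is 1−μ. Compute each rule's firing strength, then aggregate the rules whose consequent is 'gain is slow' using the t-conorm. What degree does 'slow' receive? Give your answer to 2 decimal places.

0.43

R1: (adequate=0.71 OR tight=0.19) = 0.90; AND[max(0, a+b−1)] with loud=0.71 → w = 0.61
R2: high=0.96, quiet=0.47; AND[max(0, a+b−1)] → w = 0.43
R3: tight=0.19, quiet=0.47; AND[max(0, a+b−1)] → w = 0.00
R4: (high=0.96 OR adequate=0.71) = 1.00; AND[max(0, a+b−1)] with tight=0.19 → w = 0.19
Rules with consequent 'slow': {R2, R3} → strengths 0.43, 0.00
Aggregate via t-conorm [min(1, a+b)]: 0.43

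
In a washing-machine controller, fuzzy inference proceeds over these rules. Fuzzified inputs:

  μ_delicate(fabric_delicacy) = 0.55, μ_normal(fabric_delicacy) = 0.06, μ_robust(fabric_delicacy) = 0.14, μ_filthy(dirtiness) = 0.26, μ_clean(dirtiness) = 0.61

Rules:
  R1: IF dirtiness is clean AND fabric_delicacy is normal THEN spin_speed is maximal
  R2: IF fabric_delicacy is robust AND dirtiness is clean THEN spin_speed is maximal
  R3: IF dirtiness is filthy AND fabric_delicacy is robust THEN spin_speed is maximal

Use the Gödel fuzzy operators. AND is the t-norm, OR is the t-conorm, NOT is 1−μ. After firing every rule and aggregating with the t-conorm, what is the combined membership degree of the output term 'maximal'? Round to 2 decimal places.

0.14

R1: clean=0.61, normal=0.06; AND[min(a, b)] → w = 0.06
R2: robust=0.14, clean=0.61; AND[min(a, b)] → w = 0.14
R3: filthy=0.26, robust=0.14; AND[min(a, b)] → w = 0.14
Rules with consequent 'maximal': {R1, R2, R3} → strengths 0.06, 0.14, 0.14
Aggregate via t-conorm [max(a, b)]: 0.14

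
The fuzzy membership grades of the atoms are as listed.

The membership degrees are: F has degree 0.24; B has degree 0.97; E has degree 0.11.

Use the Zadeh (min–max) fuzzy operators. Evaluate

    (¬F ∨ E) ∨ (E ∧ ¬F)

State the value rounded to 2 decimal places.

0.76

¬F = 1 − 0.24 = 0.76
¬F ∨ E = max(a, b) on (0.76, 0.11) = 0.76
¬F = 1 − 0.24 = 0.76
E ∧ ¬F = min(a, b) on (0.11, 0.76) = 0.11
(¬F ∨ E) ∨ (E ∧ ¬F) = max(a, b) on (0.76, 0.11) = 0.76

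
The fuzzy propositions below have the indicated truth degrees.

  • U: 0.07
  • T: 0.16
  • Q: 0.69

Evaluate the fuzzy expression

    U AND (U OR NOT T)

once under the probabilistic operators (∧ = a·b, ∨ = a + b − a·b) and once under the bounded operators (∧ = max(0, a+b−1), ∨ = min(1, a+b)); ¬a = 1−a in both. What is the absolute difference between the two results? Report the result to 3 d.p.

0.060

Under probabilistic:
  NOT T = 1 − 0.1600 = 0.8400
  U OR NOT T = a + b − a·b on (0.0700, 0.8400) = 0.8512
  U AND (U OR NOT T) = a·b on (0.0700, 0.8512) = 0.0596
  → value = 0.0596
Under bounded:
  NOT T = 1 − 0.16 = 0.84
  U OR NOT T = min(1, a+b) on (0.07, 0.84) = 0.91
  U AND (U OR NOT T) = max(0, a+b−1) on (0.07, 0.91) = 0.00
  → value = 0.0000
|0.0596 − 0.0000| = 0.060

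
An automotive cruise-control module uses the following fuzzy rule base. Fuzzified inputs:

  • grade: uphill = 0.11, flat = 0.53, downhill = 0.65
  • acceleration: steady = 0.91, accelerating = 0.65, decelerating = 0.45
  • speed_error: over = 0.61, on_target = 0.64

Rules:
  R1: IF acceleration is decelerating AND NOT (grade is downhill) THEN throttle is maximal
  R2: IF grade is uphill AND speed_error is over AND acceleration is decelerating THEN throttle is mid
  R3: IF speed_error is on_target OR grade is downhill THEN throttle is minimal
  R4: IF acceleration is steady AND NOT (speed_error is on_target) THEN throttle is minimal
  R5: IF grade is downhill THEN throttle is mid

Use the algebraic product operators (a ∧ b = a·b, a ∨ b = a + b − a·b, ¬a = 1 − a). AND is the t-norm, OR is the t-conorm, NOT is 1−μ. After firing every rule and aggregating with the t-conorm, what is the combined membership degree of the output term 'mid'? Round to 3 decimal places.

R1: decelerating=0.45, ¬downhill=1−0.65=0.35; AND[a·b] → w = 0.1575
R2: uphill=0.11, over=0.61, decelerating=0.45; AND[a·b] → w = 0.0302
R3: on_target=0.64, downhill=0.65; OR[a + b − a·b] → w = 0.8740
R4: steady=0.91, ¬on_target=1−0.64=0.36; AND[a·b] → w = 0.3276
R5: downhill=0.65 → w = 0.6500
Rules with consequent 'mid': {R2, R5} → strengths 0.0302, 0.6500
Aggregate via t-conorm [a + b − a·b]: 0.6606

0.661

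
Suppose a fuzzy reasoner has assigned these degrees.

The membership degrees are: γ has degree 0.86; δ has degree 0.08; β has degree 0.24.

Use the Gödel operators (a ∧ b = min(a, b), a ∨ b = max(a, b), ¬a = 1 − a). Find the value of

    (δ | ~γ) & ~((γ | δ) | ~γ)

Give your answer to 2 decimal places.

~γ = 1 − 0.86 = 0.14
δ | ~γ = max(a, b) on (0.08, 0.14) = 0.14
γ | δ = max(a, b) on (0.86, 0.08) = 0.86
~γ = 1 − 0.86 = 0.14
(γ | δ) | ~γ = max(a, b) on (0.86, 0.14) = 0.86
~((γ | δ) | ~γ) = 1 − 0.86 = 0.14
(δ | ~γ) & ~((γ | δ) | ~γ) = min(a, b) on (0.14, 0.14) = 0.14

0.14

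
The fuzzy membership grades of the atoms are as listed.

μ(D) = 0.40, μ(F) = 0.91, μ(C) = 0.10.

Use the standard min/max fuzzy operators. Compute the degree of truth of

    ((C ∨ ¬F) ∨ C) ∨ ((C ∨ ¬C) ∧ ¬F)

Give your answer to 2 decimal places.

0.10

¬F = 1 − 0.91 = 0.09
C ∨ ¬F = max(a, b) on (0.10, 0.09) = 0.10
(C ∨ ¬F) ∨ C = max(a, b) on (0.10, 0.10) = 0.10
¬C = 1 − 0.10 = 0.90
C ∨ ¬C = max(a, b) on (0.10, 0.90) = 0.90
¬F = 1 − 0.91 = 0.09
(C ∨ ¬C) ∧ ¬F = min(a, b) on (0.90, 0.09) = 0.09
((C ∨ ¬F) ∨ C) ∨ ((C ∨ ¬C) ∧ ¬F) = max(a, b) on (0.10, 0.09) = 0.10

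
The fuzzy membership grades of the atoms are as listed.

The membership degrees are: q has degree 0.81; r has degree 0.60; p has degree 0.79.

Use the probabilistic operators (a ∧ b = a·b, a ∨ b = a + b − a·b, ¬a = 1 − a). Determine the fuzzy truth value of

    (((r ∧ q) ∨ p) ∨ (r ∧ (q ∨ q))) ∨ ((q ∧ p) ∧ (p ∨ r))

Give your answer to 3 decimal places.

0.981

r ∧ q = a·b on (0.6000, 0.8100) = 0.4860
(r ∧ q) ∨ p = a + b − a·b on (0.4860, 0.7900) = 0.8921
q ∨ q = a + b − a·b on (0.8100, 0.8100) = 0.9639
r ∧ (q ∨ q) = a·b on (0.6000, 0.9639) = 0.5783
((r ∧ q) ∨ p) ∨ (r ∧ (q ∨ q)) = a + b − a·b on (0.8921, 0.5783) = 0.9545
q ∧ p = a·b on (0.8100, 0.7900) = 0.6399
p ∨ r = a + b − a·b on (0.7900, 0.6000) = 0.9160
(q ∧ p) ∧ (p ∨ r) = a·b on (0.6399, 0.9160) = 0.5861
(((r ∧ q) ∨ p) ∨ (r ∧ (q ∨ q))) ∨ ((q ∧ p) ∧ (p ∨ r)) = a + b − a·b on (0.9545, 0.5861) = 0.9812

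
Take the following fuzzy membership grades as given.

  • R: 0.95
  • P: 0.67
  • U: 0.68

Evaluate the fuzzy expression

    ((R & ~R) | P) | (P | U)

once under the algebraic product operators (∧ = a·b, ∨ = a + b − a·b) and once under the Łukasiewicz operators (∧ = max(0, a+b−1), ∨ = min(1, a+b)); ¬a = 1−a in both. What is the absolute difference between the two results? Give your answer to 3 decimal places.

Under algebraic product:
  ~R = 1 − 0.9500 = 0.0500
  R & ~R = a·b on (0.9500, 0.0500) = 0.0475
  (R & ~R) | P = a + b − a·b on (0.0475, 0.6700) = 0.6857
  P | U = a + b − a·b on (0.6700, 0.6800) = 0.8944
  ((R & ~R) | P) | (P | U) = a + b − a·b on (0.6857, 0.8944) = 0.9668
  → value = 0.9668
Under Łukasiewicz:
  ~R = 1 − 0.95 = 0.05
  R & ~R = max(0, a+b−1) on (0.95, 0.05) = 0.00
  (R & ~R) | P = min(1, a+b) on (0.00, 0.67) = 0.67
  P | U = min(1, a+b) on (0.67, 0.68) = 1.00
  ((R & ~R) | P) | (P | U) = min(1, a+b) on (0.67, 1.00) = 1.00
  → value = 1.0000
|0.9668 − 1.0000| = 0.033

0.033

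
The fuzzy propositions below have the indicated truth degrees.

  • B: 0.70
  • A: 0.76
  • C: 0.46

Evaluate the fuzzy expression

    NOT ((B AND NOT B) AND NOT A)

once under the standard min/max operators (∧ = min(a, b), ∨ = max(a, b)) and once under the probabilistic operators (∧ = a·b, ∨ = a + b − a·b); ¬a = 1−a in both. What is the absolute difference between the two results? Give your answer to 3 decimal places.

0.190

Under standard min/max:
  NOT B = 1 − 0.70 = 0.30
  B AND NOT B = min(a, b) on (0.70, 0.30) = 0.30
  NOT A = 1 − 0.76 = 0.24
  (B AND NOT B) AND NOT A = min(a, b) on (0.30, 0.24) = 0.24
  NOT ((B AND NOT B) AND NOT A) = 1 − 0.24 = 0.76
  → value = 0.7600
Under probabilistic:
  NOT B = 1 − 0.7000 = 0.3000
  B AND NOT B = a·b on (0.7000, 0.3000) = 0.2100
  NOT A = 1 − 0.7600 = 0.2400
  (B AND NOT B) AND NOT A = a·b on (0.2100, 0.2400) = 0.0504
  NOT ((B AND NOT B) AND NOT A) = 1 − 0.0504 = 0.9496
  → value = 0.9496
|0.7600 − 0.9496| = 0.190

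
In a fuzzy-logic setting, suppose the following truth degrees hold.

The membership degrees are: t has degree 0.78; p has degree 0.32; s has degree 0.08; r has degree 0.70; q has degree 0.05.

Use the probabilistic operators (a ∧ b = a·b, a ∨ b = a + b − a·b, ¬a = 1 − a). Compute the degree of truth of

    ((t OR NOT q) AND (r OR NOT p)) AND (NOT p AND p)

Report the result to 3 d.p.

NOT q = 1 − 0.0500 = 0.9500
t OR NOT q = a + b − a·b on (0.7800, 0.9500) = 0.9890
NOT p = 1 − 0.3200 = 0.6800
r OR NOT p = a + b − a·b on (0.7000, 0.6800) = 0.9040
(t OR NOT q) AND (r OR NOT p) = a·b on (0.9890, 0.9040) = 0.8941
NOT p = 1 − 0.3200 = 0.6800
NOT p AND p = a·b on (0.6800, 0.3200) = 0.2176
((t OR NOT q) AND (r OR NOT p)) AND (NOT p AND p) = a·b on (0.8941, 0.2176) = 0.1945

0.195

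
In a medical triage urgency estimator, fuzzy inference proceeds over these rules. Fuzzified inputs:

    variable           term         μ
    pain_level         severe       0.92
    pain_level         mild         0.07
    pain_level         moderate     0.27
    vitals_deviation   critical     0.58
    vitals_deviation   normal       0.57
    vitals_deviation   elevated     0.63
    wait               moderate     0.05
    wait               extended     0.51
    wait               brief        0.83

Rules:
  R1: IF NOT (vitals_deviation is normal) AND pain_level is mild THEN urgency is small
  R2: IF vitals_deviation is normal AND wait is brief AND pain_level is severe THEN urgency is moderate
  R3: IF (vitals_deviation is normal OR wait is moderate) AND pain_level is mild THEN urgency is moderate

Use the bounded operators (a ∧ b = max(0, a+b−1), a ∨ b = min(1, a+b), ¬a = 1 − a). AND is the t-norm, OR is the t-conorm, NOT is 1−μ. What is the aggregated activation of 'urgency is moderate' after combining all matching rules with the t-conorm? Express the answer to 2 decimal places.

0.32

R1: ¬normal=1−0.57=0.43, mild=0.07; AND[max(0, a+b−1)] → w = 0.00
R2: normal=0.57, brief=0.83, severe=0.92; AND[max(0, a+b−1)] → w = 0.32
R3: (normal=0.57 OR moderate=0.05) = 0.62; AND[max(0, a+b−1)] with mild=0.07 → w = 0.00
Rules with consequent 'moderate': {R2, R3} → strengths 0.32, 0.00
Aggregate via t-conorm [min(1, a+b)]: 0.32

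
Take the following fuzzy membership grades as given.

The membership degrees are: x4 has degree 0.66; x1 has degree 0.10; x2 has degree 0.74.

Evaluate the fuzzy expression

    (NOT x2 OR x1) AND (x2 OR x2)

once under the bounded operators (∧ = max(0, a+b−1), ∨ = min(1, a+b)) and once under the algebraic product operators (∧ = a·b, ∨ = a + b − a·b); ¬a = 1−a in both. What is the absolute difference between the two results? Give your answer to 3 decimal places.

0.049

Under bounded:
  NOT x2 = 1 − 0.74 = 0.26
  NOT x2 OR x1 = min(1, a+b) on (0.26, 0.10) = 0.36
  x2 OR x2 = min(1, a+b) on (0.74, 0.74) = 1.00
  (NOT x2 OR x1) AND (x2 OR x2) = max(0, a+b−1) on (0.36, 1.00) = 0.36
  → value = 0.3600
Under algebraic product:
  NOT x2 = 1 − 0.7400 = 0.2600
  NOT x2 OR x1 = a + b − a·b on (0.2600, 0.1000) = 0.3340
  x2 OR x2 = a + b − a·b on (0.7400, 0.7400) = 0.9324
  (NOT x2 OR x1) AND (x2 OR x2) = a·b on (0.3340, 0.9324) = 0.3114
  → value = 0.3114
|0.3600 − 0.3114| = 0.049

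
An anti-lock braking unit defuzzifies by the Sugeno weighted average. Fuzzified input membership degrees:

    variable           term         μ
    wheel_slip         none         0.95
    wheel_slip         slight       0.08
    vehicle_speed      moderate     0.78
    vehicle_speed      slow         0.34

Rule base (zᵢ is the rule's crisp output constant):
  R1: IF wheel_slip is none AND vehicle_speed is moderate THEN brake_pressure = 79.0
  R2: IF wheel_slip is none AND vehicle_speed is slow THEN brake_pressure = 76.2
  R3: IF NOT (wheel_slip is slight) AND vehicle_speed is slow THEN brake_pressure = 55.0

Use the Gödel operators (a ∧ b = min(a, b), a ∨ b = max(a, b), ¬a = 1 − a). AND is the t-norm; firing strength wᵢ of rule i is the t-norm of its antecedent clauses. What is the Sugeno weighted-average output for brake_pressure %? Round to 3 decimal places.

R1 (z=79.0): none=0.95, moderate=0.78; AND[min(a, b)] → w = 0.78
R2 (z=76.2): none=0.95, slow=0.34; AND[min(a, b)] → w = 0.34
R3 (z=55.0): ¬slight=1−0.08=0.92, slow=0.34; AND[min(a, b)] → w = 0.34
Weighted average = (0.78·79.0 + 0.34·76.2 + 0.34·55.0) / (0.78 + 0.34 + 0.34)
  = 106.2280 / 1.4600 = 72.759

72.759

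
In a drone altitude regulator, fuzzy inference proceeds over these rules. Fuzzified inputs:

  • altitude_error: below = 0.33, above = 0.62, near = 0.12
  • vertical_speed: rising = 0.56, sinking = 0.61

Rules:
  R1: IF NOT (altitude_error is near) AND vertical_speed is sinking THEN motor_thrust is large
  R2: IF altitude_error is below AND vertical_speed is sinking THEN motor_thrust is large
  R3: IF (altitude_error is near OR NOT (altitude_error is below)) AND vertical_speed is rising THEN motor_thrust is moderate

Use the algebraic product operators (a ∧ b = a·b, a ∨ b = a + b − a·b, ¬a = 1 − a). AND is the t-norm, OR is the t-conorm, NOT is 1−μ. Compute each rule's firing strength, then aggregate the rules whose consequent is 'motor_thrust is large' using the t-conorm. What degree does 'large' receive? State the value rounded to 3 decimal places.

R1: ¬near=1−0.12=0.88, sinking=0.61; AND[a·b] → w = 0.5368
R2: below=0.33, sinking=0.61; AND[a·b] → w = 0.2013
R3: (near=0.12 OR ¬below=1−0.33=0.67) = 0.7096; AND[a·b] with rising=0.56 → w = 0.3974
Rules with consequent 'large': {R1, R2} → strengths 0.5368, 0.2013
Aggregate via t-conorm [a + b − a·b]: 0.6300

0.630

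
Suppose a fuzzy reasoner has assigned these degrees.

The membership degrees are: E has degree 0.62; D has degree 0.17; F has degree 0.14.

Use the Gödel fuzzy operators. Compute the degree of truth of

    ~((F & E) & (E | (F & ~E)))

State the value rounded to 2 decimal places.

0.86

F & E = min(a, b) on (0.14, 0.62) = 0.14
~E = 1 − 0.62 = 0.38
F & ~E = min(a, b) on (0.14, 0.38) = 0.14
E | (F & ~E) = max(a, b) on (0.62, 0.14) = 0.62
(F & E) & (E | (F & ~E)) = min(a, b) on (0.14, 0.62) = 0.14
~((F & E) & (E | (F & ~E))) = 1 − 0.14 = 0.86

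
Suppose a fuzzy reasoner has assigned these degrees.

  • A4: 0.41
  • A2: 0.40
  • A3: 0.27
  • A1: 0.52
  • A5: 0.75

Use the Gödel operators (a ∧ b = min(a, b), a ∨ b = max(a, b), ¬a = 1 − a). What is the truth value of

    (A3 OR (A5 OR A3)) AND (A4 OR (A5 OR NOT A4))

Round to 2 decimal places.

0.75

A5 OR A3 = max(a, b) on (0.75, 0.27) = 0.75
A3 OR (A5 OR A3) = max(a, b) on (0.27, 0.75) = 0.75
NOT A4 = 1 − 0.41 = 0.59
A5 OR NOT A4 = max(a, b) on (0.75, 0.59) = 0.75
A4 OR (A5 OR NOT A4) = max(a, b) on (0.41, 0.75) = 0.75
(A3 OR (A5 OR A3)) AND (A4 OR (A5 OR NOT A4)) = min(a, b) on (0.75, 0.75) = 0.75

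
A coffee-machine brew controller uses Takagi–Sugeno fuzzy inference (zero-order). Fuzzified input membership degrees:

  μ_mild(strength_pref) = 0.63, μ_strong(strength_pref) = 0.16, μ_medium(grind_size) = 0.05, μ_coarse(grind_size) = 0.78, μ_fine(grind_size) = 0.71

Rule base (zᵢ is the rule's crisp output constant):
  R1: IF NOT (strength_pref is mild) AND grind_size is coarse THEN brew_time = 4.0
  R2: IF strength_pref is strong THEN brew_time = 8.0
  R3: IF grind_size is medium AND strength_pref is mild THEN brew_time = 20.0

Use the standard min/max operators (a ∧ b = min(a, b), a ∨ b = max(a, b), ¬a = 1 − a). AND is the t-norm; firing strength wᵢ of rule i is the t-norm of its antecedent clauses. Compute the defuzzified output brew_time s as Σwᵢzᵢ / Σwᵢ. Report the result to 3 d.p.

R1 (z=4.0): ¬mild=1−0.63=0.37, coarse=0.78; AND[min(a, b)] → w = 0.37
R2 (z=8.0): strong=0.16 → w = 0.16
R3 (z=20.0): medium=0.05, mild=0.63; AND[min(a, b)] → w = 0.05
Weighted average = (0.37·4.0 + 0.16·8.0 + 0.05·20.0) / (0.37 + 0.16 + 0.05)
  = 3.7600 / 0.5800 = 6.483

6.483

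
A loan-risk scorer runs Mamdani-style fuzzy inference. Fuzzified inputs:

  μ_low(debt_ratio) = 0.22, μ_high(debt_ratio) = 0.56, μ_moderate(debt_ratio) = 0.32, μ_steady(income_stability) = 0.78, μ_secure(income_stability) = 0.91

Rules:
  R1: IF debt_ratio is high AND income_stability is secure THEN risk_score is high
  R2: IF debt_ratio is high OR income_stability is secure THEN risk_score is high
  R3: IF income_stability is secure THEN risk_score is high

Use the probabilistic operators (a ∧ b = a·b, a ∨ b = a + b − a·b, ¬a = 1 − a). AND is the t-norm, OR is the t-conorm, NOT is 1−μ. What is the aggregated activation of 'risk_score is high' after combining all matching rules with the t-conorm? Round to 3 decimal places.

R1: high=0.56, secure=0.91; AND[a·b] → w = 0.5096
R2: high=0.56, secure=0.91; OR[a + b − a·b] → w = 0.9604
R3: secure=0.91 → w = 0.9100
Rules with consequent 'high': {R1, R2, R3} → strengths 0.5096, 0.9604, 0.9100
Aggregate via t-conorm [a + b − a·b]: 0.9983

0.998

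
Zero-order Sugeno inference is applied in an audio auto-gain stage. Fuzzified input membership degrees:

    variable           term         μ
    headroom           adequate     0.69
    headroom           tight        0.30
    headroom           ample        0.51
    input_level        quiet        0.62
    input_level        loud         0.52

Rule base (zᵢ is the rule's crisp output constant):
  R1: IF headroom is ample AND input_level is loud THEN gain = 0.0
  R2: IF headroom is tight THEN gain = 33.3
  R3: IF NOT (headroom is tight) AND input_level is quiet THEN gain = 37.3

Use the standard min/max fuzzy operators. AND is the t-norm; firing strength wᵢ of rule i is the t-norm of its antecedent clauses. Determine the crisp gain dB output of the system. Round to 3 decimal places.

23.158

R1 (z=0.0): ample=0.51, loud=0.52; AND[min(a, b)] → w = 0.51
R2 (z=33.3): tight=0.30 → w = 0.30
R3 (z=37.3): ¬tight=1−0.30=0.70, quiet=0.62; AND[min(a, b)] → w = 0.62
Weighted average = (0.51·0.0 + 0.30·33.3 + 0.62·37.3) / (0.51 + 0.30 + 0.62)
  = 33.1160 / 1.4300 = 23.158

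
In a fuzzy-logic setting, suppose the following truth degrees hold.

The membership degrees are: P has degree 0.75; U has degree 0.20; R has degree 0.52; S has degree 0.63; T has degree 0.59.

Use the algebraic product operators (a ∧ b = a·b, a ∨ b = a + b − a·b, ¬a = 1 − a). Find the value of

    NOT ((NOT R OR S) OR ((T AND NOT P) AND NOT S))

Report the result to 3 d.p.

NOT R = 1 − 0.5200 = 0.4800
NOT R OR S = a + b − a·b on (0.4800, 0.6300) = 0.8076
NOT P = 1 − 0.7500 = 0.2500
T AND NOT P = a·b on (0.5900, 0.2500) = 0.1475
NOT S = 1 − 0.6300 = 0.3700
(T AND NOT P) AND NOT S = a·b on (0.1475, 0.3700) = 0.0546
(NOT R OR S) OR ((T AND NOT P) AND NOT S) = a + b − a·b on (0.8076, 0.0546) = 0.8181
NOT ((NOT R OR S) OR ((T AND NOT P) AND NOT S)) = 1 − 0.8181 = 0.1819

0.182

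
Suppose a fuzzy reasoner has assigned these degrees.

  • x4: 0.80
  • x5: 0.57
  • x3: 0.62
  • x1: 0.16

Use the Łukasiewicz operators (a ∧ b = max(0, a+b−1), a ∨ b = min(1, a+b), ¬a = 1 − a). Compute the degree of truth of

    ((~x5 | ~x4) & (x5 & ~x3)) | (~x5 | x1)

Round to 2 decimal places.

~x5 = 1 − 0.57 = 0.43
~x4 = 1 − 0.80 = 0.20
~x5 | ~x4 = min(1, a+b) on (0.43, 0.20) = 0.63
~x3 = 1 − 0.62 = 0.38
x5 & ~x3 = max(0, a+b−1) on (0.57, 0.38) = 0.00
(~x5 | ~x4) & (x5 & ~x3) = max(0, a+b−1) on (0.63, 0.00) = 0.00
~x5 = 1 − 0.57 = 0.43
~x5 | x1 = min(1, a+b) on (0.43, 0.16) = 0.59
((~x5 | ~x4) & (x5 & ~x3)) | (~x5 | x1) = min(1, a+b) on (0.00, 0.59) = 0.59

0.59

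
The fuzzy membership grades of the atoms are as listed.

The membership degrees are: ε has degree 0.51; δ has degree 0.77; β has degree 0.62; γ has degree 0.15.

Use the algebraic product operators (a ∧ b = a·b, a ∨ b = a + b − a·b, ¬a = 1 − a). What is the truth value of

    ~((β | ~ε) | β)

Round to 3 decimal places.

0.074

~ε = 1 − 0.5100 = 0.4900
β | ~ε = a + b − a·b on (0.6200, 0.4900) = 0.8062
(β | ~ε) | β = a + b − a·b on (0.8062, 0.6200) = 0.9264
~((β | ~ε) | β) = 1 − 0.9264 = 0.0736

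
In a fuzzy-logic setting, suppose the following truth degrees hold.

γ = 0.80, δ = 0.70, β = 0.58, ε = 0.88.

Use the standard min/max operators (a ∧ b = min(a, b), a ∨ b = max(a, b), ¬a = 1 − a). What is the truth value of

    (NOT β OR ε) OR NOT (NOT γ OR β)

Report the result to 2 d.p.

NOT β = 1 − 0.58 = 0.42
NOT β OR ε = max(a, b) on (0.42, 0.88) = 0.88
NOT γ = 1 − 0.80 = 0.20
NOT γ OR β = max(a, b) on (0.20, 0.58) = 0.58
NOT (NOT γ OR β) = 1 − 0.58 = 0.42
(NOT β OR ε) OR NOT (NOT γ OR β) = max(a, b) on (0.88, 0.42) = 0.88

0.88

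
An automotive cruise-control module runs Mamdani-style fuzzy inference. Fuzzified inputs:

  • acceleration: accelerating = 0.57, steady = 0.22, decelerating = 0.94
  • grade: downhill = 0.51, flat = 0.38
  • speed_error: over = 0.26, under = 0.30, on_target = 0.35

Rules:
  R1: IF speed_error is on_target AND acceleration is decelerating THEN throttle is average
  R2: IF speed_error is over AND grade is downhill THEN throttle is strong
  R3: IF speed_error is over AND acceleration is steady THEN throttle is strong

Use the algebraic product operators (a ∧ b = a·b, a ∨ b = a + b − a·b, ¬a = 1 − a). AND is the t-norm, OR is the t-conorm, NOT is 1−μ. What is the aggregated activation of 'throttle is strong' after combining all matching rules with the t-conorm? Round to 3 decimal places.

0.182

R1: on_target=0.35, decelerating=0.94; AND[a·b] → w = 0.3290
R2: over=0.26, downhill=0.51; AND[a·b] → w = 0.1326
R3: over=0.26, steady=0.22; AND[a·b] → w = 0.0572
Rules with consequent 'strong': {R2, R3} → strengths 0.1326, 0.0572
Aggregate via t-conorm [a + b − a·b]: 0.1822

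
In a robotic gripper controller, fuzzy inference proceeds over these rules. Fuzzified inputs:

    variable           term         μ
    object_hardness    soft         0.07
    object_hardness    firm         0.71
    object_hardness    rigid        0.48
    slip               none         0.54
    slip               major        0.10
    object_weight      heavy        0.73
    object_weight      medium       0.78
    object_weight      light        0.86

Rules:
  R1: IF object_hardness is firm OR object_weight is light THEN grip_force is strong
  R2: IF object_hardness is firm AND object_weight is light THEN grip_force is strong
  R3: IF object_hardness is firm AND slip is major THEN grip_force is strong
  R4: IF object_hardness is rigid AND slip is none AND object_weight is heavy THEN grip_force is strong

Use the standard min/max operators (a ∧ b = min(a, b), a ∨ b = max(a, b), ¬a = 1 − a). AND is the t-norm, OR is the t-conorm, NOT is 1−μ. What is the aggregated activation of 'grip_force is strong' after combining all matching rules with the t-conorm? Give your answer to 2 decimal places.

R1: firm=0.71, light=0.86; OR[max(a, b)] → w = 0.86
R2: firm=0.71, light=0.86; AND[min(a, b)] → w = 0.71
R3: firm=0.71, major=0.10; AND[min(a, b)] → w = 0.10
R4: rigid=0.48, none=0.54, heavy=0.73; AND[min(a, b)] → w = 0.48
Rules with consequent 'strong': {R1, R2, R3, R4} → strengths 0.86, 0.71, 0.10, 0.48
Aggregate via t-conorm [max(a, b)]: 0.86

0.86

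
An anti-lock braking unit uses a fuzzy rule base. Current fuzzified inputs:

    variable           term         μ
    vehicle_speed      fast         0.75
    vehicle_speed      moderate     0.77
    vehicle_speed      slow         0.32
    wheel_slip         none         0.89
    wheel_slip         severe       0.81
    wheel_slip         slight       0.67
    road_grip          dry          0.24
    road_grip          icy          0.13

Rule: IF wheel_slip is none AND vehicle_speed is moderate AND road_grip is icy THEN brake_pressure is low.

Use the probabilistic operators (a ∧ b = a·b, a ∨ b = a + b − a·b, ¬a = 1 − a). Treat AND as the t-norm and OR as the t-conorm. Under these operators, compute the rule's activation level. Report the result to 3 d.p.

0.089

firing strength: none=0.89, moderate=0.77, icy=0.13; AND[a·b] → w = 0.0891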